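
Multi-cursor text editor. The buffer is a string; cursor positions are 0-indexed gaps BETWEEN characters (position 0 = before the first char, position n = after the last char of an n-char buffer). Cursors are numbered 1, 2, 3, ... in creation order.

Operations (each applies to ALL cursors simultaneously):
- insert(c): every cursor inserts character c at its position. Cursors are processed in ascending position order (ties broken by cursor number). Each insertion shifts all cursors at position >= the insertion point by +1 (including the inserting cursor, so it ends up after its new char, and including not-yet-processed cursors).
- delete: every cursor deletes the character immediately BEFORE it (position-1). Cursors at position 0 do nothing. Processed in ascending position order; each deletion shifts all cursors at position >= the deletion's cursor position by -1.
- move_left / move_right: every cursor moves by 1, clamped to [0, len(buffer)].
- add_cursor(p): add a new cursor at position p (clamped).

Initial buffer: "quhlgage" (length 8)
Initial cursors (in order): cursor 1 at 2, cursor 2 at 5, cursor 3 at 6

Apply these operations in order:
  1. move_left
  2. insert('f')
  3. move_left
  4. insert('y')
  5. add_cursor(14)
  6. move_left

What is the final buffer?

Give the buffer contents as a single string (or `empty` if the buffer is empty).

After op 1 (move_left): buffer="quhlgage" (len 8), cursors c1@1 c2@4 c3@5, authorship ........
After op 2 (insert('f')): buffer="qfuhlfgfage" (len 11), cursors c1@2 c2@6 c3@8, authorship .1...2.3...
After op 3 (move_left): buffer="qfuhlfgfage" (len 11), cursors c1@1 c2@5 c3@7, authorship .1...2.3...
After op 4 (insert('y')): buffer="qyfuhlyfgyfage" (len 14), cursors c1@2 c2@7 c3@10, authorship .11...22.33...
After op 5 (add_cursor(14)): buffer="qyfuhlyfgyfage" (len 14), cursors c1@2 c2@7 c3@10 c4@14, authorship .11...22.33...
After op 6 (move_left): buffer="qyfuhlyfgyfage" (len 14), cursors c1@1 c2@6 c3@9 c4@13, authorship .11...22.33...

Answer: qyfuhlyfgyfage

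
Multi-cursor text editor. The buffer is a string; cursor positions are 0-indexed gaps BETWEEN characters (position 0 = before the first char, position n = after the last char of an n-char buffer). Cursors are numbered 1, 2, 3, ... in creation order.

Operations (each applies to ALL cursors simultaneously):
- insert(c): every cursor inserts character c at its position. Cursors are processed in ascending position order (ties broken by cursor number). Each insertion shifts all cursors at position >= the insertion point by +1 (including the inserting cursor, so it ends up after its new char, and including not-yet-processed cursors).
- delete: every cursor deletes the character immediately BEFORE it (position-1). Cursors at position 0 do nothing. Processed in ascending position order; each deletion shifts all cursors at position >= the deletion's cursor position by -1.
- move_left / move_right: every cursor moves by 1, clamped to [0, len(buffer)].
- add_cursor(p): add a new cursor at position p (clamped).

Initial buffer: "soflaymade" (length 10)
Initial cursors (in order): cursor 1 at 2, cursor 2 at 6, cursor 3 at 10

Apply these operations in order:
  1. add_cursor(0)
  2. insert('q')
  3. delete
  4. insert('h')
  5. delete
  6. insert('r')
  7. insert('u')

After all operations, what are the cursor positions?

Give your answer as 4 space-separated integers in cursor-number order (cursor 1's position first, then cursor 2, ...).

Answer: 6 12 18 2

Derivation:
After op 1 (add_cursor(0)): buffer="soflaymade" (len 10), cursors c4@0 c1@2 c2@6 c3@10, authorship ..........
After op 2 (insert('q')): buffer="qsoqflayqmadeq" (len 14), cursors c4@1 c1@4 c2@9 c3@14, authorship 4..1....2....3
After op 3 (delete): buffer="soflaymade" (len 10), cursors c4@0 c1@2 c2@6 c3@10, authorship ..........
After op 4 (insert('h')): buffer="hsohflayhmadeh" (len 14), cursors c4@1 c1@4 c2@9 c3@14, authorship 4..1....2....3
After op 5 (delete): buffer="soflaymade" (len 10), cursors c4@0 c1@2 c2@6 c3@10, authorship ..........
After op 6 (insert('r')): buffer="rsorflayrmader" (len 14), cursors c4@1 c1@4 c2@9 c3@14, authorship 4..1....2....3
After op 7 (insert('u')): buffer="rusoruflayrumaderu" (len 18), cursors c4@2 c1@6 c2@12 c3@18, authorship 44..11....22....33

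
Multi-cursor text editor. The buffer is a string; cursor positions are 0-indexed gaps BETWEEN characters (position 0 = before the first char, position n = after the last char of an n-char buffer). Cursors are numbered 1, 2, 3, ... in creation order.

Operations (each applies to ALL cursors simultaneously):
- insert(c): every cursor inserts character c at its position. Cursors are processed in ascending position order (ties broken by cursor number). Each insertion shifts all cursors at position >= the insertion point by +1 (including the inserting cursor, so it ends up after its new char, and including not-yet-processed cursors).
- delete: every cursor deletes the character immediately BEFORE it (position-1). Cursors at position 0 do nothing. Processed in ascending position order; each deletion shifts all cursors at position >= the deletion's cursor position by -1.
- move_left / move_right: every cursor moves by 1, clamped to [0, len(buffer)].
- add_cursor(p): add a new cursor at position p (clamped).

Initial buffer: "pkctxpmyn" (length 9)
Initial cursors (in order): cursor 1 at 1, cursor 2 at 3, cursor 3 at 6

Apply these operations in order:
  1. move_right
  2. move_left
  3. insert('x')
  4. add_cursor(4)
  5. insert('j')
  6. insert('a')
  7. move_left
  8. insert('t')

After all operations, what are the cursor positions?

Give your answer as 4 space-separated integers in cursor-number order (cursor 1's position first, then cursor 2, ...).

After op 1 (move_right): buffer="pkctxpmyn" (len 9), cursors c1@2 c2@4 c3@7, authorship .........
After op 2 (move_left): buffer="pkctxpmyn" (len 9), cursors c1@1 c2@3 c3@6, authorship .........
After op 3 (insert('x')): buffer="pxkcxtxpxmyn" (len 12), cursors c1@2 c2@5 c3@9, authorship .1..2...3...
After op 4 (add_cursor(4)): buffer="pxkcxtxpxmyn" (len 12), cursors c1@2 c4@4 c2@5 c3@9, authorship .1..2...3...
After op 5 (insert('j')): buffer="pxjkcjxjtxpxjmyn" (len 16), cursors c1@3 c4@6 c2@8 c3@13, authorship .11..422...33...
After op 6 (insert('a')): buffer="pxjakcjaxjatxpxjamyn" (len 20), cursors c1@4 c4@8 c2@11 c3@17, authorship .111..44222...333...
After op 7 (move_left): buffer="pxjakcjaxjatxpxjamyn" (len 20), cursors c1@3 c4@7 c2@10 c3@16, authorship .111..44222...333...
After op 8 (insert('t')): buffer="pxjtakcjtaxjtatxpxjtamyn" (len 24), cursors c1@4 c4@9 c2@13 c3@20, authorship .1111..4442222...3333...

Answer: 4 13 20 9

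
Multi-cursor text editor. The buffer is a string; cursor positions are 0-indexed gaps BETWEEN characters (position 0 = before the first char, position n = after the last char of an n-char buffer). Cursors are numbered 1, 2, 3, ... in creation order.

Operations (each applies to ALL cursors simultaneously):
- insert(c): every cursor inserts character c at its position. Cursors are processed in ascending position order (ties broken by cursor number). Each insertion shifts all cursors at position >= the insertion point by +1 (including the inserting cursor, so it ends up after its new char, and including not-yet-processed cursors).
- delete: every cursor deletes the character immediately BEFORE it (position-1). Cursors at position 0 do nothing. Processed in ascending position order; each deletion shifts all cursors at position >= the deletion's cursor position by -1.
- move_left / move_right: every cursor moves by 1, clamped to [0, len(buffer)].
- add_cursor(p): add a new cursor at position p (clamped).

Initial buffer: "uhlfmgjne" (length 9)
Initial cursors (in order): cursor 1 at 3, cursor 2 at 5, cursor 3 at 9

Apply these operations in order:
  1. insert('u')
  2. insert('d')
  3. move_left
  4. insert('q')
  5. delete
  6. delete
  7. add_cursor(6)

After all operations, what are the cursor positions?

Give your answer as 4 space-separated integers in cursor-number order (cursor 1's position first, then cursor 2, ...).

Answer: 3 6 11 6

Derivation:
After op 1 (insert('u')): buffer="uhlufmugjneu" (len 12), cursors c1@4 c2@7 c3@12, authorship ...1..2....3
After op 2 (insert('d')): buffer="uhludfmudgjneud" (len 15), cursors c1@5 c2@9 c3@15, authorship ...11..22....33
After op 3 (move_left): buffer="uhludfmudgjneud" (len 15), cursors c1@4 c2@8 c3@14, authorship ...11..22....33
After op 4 (insert('q')): buffer="uhluqdfmuqdgjneuqd" (len 18), cursors c1@5 c2@10 c3@17, authorship ...111..222....333
After op 5 (delete): buffer="uhludfmudgjneud" (len 15), cursors c1@4 c2@8 c3@14, authorship ...11..22....33
After op 6 (delete): buffer="uhldfmdgjned" (len 12), cursors c1@3 c2@6 c3@11, authorship ...1..2....3
After op 7 (add_cursor(6)): buffer="uhldfmdgjned" (len 12), cursors c1@3 c2@6 c4@6 c3@11, authorship ...1..2....3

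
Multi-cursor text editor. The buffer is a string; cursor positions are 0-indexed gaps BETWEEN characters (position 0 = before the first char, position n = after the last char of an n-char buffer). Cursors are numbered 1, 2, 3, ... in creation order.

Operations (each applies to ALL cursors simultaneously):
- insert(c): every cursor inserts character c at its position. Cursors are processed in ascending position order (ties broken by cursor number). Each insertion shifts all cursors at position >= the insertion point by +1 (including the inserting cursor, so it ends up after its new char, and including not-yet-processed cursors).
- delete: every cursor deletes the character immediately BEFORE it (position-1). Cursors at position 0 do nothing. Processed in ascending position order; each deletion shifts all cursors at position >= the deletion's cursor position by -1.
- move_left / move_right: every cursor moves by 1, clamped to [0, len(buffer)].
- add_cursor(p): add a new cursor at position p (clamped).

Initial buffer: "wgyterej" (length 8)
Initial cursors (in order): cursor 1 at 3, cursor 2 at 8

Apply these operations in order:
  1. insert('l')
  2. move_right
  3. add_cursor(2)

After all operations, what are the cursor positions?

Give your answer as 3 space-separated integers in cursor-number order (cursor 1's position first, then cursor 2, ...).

After op 1 (insert('l')): buffer="wgylterejl" (len 10), cursors c1@4 c2@10, authorship ...1.....2
After op 2 (move_right): buffer="wgylterejl" (len 10), cursors c1@5 c2@10, authorship ...1.....2
After op 3 (add_cursor(2)): buffer="wgylterejl" (len 10), cursors c3@2 c1@5 c2@10, authorship ...1.....2

Answer: 5 10 2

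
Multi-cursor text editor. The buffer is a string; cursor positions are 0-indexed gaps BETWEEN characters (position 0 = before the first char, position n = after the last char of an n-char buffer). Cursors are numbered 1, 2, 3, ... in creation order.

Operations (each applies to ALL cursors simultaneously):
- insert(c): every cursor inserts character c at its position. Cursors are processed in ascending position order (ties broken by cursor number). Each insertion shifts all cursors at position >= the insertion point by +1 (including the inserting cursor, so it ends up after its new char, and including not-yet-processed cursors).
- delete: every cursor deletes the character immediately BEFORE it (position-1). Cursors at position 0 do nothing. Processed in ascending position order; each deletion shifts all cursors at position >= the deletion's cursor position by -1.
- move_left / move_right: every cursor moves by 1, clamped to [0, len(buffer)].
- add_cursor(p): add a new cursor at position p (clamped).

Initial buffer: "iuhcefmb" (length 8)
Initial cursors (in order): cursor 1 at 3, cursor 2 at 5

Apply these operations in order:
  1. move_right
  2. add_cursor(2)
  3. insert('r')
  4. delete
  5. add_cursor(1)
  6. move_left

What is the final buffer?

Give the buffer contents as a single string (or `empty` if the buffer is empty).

After op 1 (move_right): buffer="iuhcefmb" (len 8), cursors c1@4 c2@6, authorship ........
After op 2 (add_cursor(2)): buffer="iuhcefmb" (len 8), cursors c3@2 c1@4 c2@6, authorship ........
After op 3 (insert('r')): buffer="iurhcrefrmb" (len 11), cursors c3@3 c1@6 c2@9, authorship ..3..1..2..
After op 4 (delete): buffer="iuhcefmb" (len 8), cursors c3@2 c1@4 c2@6, authorship ........
After op 5 (add_cursor(1)): buffer="iuhcefmb" (len 8), cursors c4@1 c3@2 c1@4 c2@6, authorship ........
After op 6 (move_left): buffer="iuhcefmb" (len 8), cursors c4@0 c3@1 c1@3 c2@5, authorship ........

Answer: iuhcefmb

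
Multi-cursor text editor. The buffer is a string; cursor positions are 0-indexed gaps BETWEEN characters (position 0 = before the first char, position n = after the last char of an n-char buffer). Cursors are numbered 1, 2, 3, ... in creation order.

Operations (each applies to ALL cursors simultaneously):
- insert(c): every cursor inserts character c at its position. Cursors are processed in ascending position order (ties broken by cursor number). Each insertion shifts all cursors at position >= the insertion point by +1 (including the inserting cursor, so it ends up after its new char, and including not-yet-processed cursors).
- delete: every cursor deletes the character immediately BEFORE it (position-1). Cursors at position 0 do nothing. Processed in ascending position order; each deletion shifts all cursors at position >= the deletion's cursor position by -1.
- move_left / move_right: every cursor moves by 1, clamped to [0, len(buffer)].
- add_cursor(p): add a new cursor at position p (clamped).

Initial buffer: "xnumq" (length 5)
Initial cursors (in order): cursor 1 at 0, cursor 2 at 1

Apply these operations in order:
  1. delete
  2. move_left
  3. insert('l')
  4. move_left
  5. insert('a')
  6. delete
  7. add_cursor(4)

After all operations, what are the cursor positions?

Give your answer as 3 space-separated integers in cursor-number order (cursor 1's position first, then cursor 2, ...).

Answer: 1 1 4

Derivation:
After op 1 (delete): buffer="numq" (len 4), cursors c1@0 c2@0, authorship ....
After op 2 (move_left): buffer="numq" (len 4), cursors c1@0 c2@0, authorship ....
After op 3 (insert('l')): buffer="llnumq" (len 6), cursors c1@2 c2@2, authorship 12....
After op 4 (move_left): buffer="llnumq" (len 6), cursors c1@1 c2@1, authorship 12....
After op 5 (insert('a')): buffer="laalnumq" (len 8), cursors c1@3 c2@3, authorship 1122....
After op 6 (delete): buffer="llnumq" (len 6), cursors c1@1 c2@1, authorship 12....
After op 7 (add_cursor(4)): buffer="llnumq" (len 6), cursors c1@1 c2@1 c3@4, authorship 12....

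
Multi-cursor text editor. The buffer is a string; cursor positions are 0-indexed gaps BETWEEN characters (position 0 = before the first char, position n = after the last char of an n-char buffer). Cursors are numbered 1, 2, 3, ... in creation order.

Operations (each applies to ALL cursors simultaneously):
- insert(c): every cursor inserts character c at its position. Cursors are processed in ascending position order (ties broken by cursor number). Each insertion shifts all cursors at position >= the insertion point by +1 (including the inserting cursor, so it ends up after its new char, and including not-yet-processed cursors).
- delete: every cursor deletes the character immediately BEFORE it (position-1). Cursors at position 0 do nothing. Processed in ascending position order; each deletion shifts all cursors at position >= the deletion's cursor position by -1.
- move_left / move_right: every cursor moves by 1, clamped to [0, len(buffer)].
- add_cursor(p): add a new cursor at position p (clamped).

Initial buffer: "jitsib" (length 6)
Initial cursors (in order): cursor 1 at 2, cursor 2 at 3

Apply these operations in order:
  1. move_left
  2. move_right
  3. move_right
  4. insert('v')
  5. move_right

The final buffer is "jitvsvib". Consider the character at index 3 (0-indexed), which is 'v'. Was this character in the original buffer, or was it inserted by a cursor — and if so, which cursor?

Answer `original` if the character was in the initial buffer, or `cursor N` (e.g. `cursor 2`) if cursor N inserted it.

Answer: cursor 1

Derivation:
After op 1 (move_left): buffer="jitsib" (len 6), cursors c1@1 c2@2, authorship ......
After op 2 (move_right): buffer="jitsib" (len 6), cursors c1@2 c2@3, authorship ......
After op 3 (move_right): buffer="jitsib" (len 6), cursors c1@3 c2@4, authorship ......
After op 4 (insert('v')): buffer="jitvsvib" (len 8), cursors c1@4 c2@6, authorship ...1.2..
After op 5 (move_right): buffer="jitvsvib" (len 8), cursors c1@5 c2@7, authorship ...1.2..
Authorship (.=original, N=cursor N): . . . 1 . 2 . .
Index 3: author = 1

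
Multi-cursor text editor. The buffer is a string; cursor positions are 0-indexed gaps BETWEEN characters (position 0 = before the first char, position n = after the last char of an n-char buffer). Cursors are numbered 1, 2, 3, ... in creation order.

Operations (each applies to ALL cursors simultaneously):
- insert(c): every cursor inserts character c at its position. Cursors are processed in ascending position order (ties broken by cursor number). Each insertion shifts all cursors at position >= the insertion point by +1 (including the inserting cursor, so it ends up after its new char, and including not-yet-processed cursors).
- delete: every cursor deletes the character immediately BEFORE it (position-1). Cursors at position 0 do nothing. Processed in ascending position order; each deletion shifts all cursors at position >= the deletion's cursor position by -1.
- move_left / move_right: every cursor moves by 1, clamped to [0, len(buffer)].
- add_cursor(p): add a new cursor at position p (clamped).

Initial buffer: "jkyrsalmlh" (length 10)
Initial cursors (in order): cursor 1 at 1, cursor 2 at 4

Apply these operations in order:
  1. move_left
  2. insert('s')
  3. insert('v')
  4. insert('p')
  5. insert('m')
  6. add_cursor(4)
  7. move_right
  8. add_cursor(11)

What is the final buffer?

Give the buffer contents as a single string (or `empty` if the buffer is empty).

Answer: svpmjkysvpmrsalmlh

Derivation:
After op 1 (move_left): buffer="jkyrsalmlh" (len 10), cursors c1@0 c2@3, authorship ..........
After op 2 (insert('s')): buffer="sjkysrsalmlh" (len 12), cursors c1@1 c2@5, authorship 1...2.......
After op 3 (insert('v')): buffer="svjkysvrsalmlh" (len 14), cursors c1@2 c2@7, authorship 11...22.......
After op 4 (insert('p')): buffer="svpjkysvprsalmlh" (len 16), cursors c1@3 c2@9, authorship 111...222.......
After op 5 (insert('m')): buffer="svpmjkysvpmrsalmlh" (len 18), cursors c1@4 c2@11, authorship 1111...2222.......
After op 6 (add_cursor(4)): buffer="svpmjkysvpmrsalmlh" (len 18), cursors c1@4 c3@4 c2@11, authorship 1111...2222.......
After op 7 (move_right): buffer="svpmjkysvpmrsalmlh" (len 18), cursors c1@5 c3@5 c2@12, authorship 1111...2222.......
After op 8 (add_cursor(11)): buffer="svpmjkysvpmrsalmlh" (len 18), cursors c1@5 c3@5 c4@11 c2@12, authorship 1111...2222.......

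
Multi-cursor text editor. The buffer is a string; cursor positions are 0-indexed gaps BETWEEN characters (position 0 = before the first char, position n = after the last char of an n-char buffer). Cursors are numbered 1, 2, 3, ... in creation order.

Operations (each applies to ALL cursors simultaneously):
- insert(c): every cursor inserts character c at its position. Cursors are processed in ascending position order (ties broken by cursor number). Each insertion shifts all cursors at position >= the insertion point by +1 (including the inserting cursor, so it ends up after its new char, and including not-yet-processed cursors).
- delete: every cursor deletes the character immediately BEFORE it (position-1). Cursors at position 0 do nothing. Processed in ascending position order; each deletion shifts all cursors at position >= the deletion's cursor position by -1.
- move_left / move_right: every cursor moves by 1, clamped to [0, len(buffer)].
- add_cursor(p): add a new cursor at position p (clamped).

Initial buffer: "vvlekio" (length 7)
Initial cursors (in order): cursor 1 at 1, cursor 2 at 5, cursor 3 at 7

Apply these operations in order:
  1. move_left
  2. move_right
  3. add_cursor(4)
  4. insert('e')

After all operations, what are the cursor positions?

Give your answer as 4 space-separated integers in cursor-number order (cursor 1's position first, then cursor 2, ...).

After op 1 (move_left): buffer="vvlekio" (len 7), cursors c1@0 c2@4 c3@6, authorship .......
After op 2 (move_right): buffer="vvlekio" (len 7), cursors c1@1 c2@5 c3@7, authorship .......
After op 3 (add_cursor(4)): buffer="vvlekio" (len 7), cursors c1@1 c4@4 c2@5 c3@7, authorship .......
After op 4 (insert('e')): buffer="vevleekeioe" (len 11), cursors c1@2 c4@6 c2@8 c3@11, authorship .1...4.2..3

Answer: 2 8 11 6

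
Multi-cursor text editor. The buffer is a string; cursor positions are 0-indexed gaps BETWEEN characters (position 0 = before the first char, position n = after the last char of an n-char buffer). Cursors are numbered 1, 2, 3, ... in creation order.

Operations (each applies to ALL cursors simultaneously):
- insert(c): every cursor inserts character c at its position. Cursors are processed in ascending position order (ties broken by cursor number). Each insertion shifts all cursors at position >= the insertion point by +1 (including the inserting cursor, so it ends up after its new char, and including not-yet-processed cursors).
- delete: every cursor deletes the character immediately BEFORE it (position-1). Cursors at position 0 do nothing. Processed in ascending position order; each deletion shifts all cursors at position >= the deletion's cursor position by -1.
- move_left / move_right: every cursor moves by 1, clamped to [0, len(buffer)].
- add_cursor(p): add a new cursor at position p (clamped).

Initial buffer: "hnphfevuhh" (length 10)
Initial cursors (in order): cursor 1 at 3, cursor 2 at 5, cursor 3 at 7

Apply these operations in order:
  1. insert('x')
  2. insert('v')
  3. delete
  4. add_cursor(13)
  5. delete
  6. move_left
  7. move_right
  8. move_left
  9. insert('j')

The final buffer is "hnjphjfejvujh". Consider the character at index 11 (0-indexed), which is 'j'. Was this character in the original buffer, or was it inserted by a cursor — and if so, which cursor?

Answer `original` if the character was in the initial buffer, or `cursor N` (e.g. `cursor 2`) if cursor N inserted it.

Answer: cursor 4

Derivation:
After op 1 (insert('x')): buffer="hnpxhfxevxuhh" (len 13), cursors c1@4 c2@7 c3@10, authorship ...1..2..3...
After op 2 (insert('v')): buffer="hnpxvhfxvevxvuhh" (len 16), cursors c1@5 c2@9 c3@13, authorship ...11..22..33...
After op 3 (delete): buffer="hnpxhfxevxuhh" (len 13), cursors c1@4 c2@7 c3@10, authorship ...1..2..3...
After op 4 (add_cursor(13)): buffer="hnpxhfxevxuhh" (len 13), cursors c1@4 c2@7 c3@10 c4@13, authorship ...1..2..3...
After op 5 (delete): buffer="hnphfevuh" (len 9), cursors c1@3 c2@5 c3@7 c4@9, authorship .........
After op 6 (move_left): buffer="hnphfevuh" (len 9), cursors c1@2 c2@4 c3@6 c4@8, authorship .........
After op 7 (move_right): buffer="hnphfevuh" (len 9), cursors c1@3 c2@5 c3@7 c4@9, authorship .........
After op 8 (move_left): buffer="hnphfevuh" (len 9), cursors c1@2 c2@4 c3@6 c4@8, authorship .........
After op 9 (insert('j')): buffer="hnjphjfejvujh" (len 13), cursors c1@3 c2@6 c3@9 c4@12, authorship ..1..2..3..4.
Authorship (.=original, N=cursor N): . . 1 . . 2 . . 3 . . 4 .
Index 11: author = 4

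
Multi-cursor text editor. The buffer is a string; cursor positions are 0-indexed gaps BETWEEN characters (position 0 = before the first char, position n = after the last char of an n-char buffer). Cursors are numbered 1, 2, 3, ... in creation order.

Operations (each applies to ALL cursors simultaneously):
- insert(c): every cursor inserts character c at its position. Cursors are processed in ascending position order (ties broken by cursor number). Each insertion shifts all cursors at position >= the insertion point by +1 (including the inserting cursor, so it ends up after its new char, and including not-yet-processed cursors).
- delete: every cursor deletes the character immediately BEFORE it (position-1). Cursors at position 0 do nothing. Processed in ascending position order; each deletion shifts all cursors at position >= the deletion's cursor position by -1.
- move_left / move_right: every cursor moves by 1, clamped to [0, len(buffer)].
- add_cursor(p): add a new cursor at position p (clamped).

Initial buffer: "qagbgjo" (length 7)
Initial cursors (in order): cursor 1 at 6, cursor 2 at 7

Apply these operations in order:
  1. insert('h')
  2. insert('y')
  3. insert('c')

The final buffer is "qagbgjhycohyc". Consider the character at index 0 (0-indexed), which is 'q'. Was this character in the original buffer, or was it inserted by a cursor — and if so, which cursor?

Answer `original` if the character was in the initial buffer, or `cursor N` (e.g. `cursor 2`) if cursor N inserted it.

After op 1 (insert('h')): buffer="qagbgjhoh" (len 9), cursors c1@7 c2@9, authorship ......1.2
After op 2 (insert('y')): buffer="qagbgjhyohy" (len 11), cursors c1@8 c2@11, authorship ......11.22
After op 3 (insert('c')): buffer="qagbgjhycohyc" (len 13), cursors c1@9 c2@13, authorship ......111.222
Authorship (.=original, N=cursor N): . . . . . . 1 1 1 . 2 2 2
Index 0: author = original

Answer: original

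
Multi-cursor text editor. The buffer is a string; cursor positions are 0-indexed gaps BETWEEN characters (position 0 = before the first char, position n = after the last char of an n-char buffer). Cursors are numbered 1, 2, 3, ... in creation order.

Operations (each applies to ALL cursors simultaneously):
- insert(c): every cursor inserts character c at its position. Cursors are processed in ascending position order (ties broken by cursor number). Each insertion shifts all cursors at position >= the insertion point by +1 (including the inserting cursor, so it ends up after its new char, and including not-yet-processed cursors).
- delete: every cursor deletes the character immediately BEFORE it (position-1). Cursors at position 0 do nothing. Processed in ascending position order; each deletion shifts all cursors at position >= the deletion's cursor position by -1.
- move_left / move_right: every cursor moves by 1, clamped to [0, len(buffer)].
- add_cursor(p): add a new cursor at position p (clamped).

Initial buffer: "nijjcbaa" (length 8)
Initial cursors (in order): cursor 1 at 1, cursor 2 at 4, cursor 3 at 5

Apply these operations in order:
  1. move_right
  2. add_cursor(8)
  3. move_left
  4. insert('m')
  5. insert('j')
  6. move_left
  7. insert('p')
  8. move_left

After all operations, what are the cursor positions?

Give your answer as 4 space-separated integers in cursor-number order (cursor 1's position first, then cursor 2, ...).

After op 1 (move_right): buffer="nijjcbaa" (len 8), cursors c1@2 c2@5 c3@6, authorship ........
After op 2 (add_cursor(8)): buffer="nijjcbaa" (len 8), cursors c1@2 c2@5 c3@6 c4@8, authorship ........
After op 3 (move_left): buffer="nijjcbaa" (len 8), cursors c1@1 c2@4 c3@5 c4@7, authorship ........
After op 4 (insert('m')): buffer="nmijjmcmbama" (len 12), cursors c1@2 c2@6 c3@8 c4@11, authorship .1...2.3..4.
After op 5 (insert('j')): buffer="nmjijjmjcmjbamja" (len 16), cursors c1@3 c2@8 c3@11 c4@15, authorship .11...22.33..44.
After op 6 (move_left): buffer="nmjijjmjcmjbamja" (len 16), cursors c1@2 c2@7 c3@10 c4@14, authorship .11...22.33..44.
After op 7 (insert('p')): buffer="nmpjijjmpjcmpjbampja" (len 20), cursors c1@3 c2@9 c3@13 c4@18, authorship .111...222.333..444.
After op 8 (move_left): buffer="nmpjijjmpjcmpjbampja" (len 20), cursors c1@2 c2@8 c3@12 c4@17, authorship .111...222.333..444.

Answer: 2 8 12 17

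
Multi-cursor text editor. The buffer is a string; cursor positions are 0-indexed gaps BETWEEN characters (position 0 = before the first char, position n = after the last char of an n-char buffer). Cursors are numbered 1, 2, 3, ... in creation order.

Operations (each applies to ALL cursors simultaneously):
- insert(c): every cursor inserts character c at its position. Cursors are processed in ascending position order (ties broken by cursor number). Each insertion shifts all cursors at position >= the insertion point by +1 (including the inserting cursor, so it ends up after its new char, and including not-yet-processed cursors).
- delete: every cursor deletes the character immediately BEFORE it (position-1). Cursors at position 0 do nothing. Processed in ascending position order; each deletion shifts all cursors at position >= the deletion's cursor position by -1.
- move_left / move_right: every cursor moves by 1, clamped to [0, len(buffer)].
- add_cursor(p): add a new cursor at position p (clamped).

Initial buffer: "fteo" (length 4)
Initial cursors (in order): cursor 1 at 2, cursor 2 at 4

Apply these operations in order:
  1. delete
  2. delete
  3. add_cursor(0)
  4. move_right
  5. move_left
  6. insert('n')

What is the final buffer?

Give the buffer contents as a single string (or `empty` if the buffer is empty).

Answer: nnn

Derivation:
After op 1 (delete): buffer="fe" (len 2), cursors c1@1 c2@2, authorship ..
After op 2 (delete): buffer="" (len 0), cursors c1@0 c2@0, authorship 
After op 3 (add_cursor(0)): buffer="" (len 0), cursors c1@0 c2@0 c3@0, authorship 
After op 4 (move_right): buffer="" (len 0), cursors c1@0 c2@0 c3@0, authorship 
After op 5 (move_left): buffer="" (len 0), cursors c1@0 c2@0 c3@0, authorship 
After op 6 (insert('n')): buffer="nnn" (len 3), cursors c1@3 c2@3 c3@3, authorship 123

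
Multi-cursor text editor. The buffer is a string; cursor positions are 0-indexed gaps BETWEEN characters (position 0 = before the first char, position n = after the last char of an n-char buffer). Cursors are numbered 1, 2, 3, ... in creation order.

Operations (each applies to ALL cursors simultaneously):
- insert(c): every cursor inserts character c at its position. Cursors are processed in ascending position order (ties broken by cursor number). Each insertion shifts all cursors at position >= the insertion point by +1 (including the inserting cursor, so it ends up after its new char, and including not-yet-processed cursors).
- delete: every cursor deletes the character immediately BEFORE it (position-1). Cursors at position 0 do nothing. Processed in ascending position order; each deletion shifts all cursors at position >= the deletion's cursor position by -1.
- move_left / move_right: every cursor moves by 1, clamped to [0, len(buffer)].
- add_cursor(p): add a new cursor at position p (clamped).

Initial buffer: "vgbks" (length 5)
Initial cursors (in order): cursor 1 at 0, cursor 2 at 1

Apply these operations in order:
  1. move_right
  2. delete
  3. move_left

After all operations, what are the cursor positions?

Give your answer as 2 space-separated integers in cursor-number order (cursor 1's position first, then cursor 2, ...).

Answer: 0 0

Derivation:
After op 1 (move_right): buffer="vgbks" (len 5), cursors c1@1 c2@2, authorship .....
After op 2 (delete): buffer="bks" (len 3), cursors c1@0 c2@0, authorship ...
After op 3 (move_left): buffer="bks" (len 3), cursors c1@0 c2@0, authorship ...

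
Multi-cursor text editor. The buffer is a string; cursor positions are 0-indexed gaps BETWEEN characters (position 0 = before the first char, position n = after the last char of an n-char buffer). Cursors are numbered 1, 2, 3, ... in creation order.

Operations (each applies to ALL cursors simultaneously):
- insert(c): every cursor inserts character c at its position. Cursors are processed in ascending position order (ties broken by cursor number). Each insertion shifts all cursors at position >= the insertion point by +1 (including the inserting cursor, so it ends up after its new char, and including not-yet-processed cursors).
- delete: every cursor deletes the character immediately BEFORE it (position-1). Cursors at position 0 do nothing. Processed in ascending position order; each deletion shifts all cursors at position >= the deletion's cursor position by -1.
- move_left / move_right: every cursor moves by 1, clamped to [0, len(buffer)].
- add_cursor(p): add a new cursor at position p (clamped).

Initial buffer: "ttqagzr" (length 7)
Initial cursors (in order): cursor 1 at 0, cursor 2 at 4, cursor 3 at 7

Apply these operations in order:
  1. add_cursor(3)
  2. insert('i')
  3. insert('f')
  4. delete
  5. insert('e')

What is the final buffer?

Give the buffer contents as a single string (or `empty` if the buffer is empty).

After op 1 (add_cursor(3)): buffer="ttqagzr" (len 7), cursors c1@0 c4@3 c2@4 c3@7, authorship .......
After op 2 (insert('i')): buffer="ittqiaigzri" (len 11), cursors c1@1 c4@5 c2@7 c3@11, authorship 1...4.2...3
After op 3 (insert('f')): buffer="ifttqifaifgzrif" (len 15), cursors c1@2 c4@7 c2@10 c3@15, authorship 11...44.22...33
After op 4 (delete): buffer="ittqiaigzri" (len 11), cursors c1@1 c4@5 c2@7 c3@11, authorship 1...4.2...3
After op 5 (insert('e')): buffer="iettqieaiegzrie" (len 15), cursors c1@2 c4@7 c2@10 c3@15, authorship 11...44.22...33

Answer: iettqieaiegzrie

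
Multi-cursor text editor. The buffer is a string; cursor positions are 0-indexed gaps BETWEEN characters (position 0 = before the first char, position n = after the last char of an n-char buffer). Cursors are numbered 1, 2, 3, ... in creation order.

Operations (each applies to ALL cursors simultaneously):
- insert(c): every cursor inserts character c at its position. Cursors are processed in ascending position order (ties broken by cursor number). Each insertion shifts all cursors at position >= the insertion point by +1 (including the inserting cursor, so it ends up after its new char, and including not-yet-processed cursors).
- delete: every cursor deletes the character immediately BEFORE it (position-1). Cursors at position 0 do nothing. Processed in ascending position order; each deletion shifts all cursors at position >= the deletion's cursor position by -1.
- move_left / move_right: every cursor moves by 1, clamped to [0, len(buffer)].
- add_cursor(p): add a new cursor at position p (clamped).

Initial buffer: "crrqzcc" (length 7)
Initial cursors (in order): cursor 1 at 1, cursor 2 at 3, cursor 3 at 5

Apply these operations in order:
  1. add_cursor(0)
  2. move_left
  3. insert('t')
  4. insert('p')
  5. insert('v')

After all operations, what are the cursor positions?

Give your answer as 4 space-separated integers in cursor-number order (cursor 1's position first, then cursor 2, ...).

Answer: 6 11 16 6

Derivation:
After op 1 (add_cursor(0)): buffer="crrqzcc" (len 7), cursors c4@0 c1@1 c2@3 c3@5, authorship .......
After op 2 (move_left): buffer="crrqzcc" (len 7), cursors c1@0 c4@0 c2@2 c3@4, authorship .......
After op 3 (insert('t')): buffer="ttcrtrqtzcc" (len 11), cursors c1@2 c4@2 c2@5 c3@8, authorship 14..2..3...
After op 4 (insert('p')): buffer="ttppcrtprqtpzcc" (len 15), cursors c1@4 c4@4 c2@8 c3@12, authorship 1414..22..33...
After op 5 (insert('v')): buffer="ttppvvcrtpvrqtpvzcc" (len 19), cursors c1@6 c4@6 c2@11 c3@16, authorship 141414..222..333...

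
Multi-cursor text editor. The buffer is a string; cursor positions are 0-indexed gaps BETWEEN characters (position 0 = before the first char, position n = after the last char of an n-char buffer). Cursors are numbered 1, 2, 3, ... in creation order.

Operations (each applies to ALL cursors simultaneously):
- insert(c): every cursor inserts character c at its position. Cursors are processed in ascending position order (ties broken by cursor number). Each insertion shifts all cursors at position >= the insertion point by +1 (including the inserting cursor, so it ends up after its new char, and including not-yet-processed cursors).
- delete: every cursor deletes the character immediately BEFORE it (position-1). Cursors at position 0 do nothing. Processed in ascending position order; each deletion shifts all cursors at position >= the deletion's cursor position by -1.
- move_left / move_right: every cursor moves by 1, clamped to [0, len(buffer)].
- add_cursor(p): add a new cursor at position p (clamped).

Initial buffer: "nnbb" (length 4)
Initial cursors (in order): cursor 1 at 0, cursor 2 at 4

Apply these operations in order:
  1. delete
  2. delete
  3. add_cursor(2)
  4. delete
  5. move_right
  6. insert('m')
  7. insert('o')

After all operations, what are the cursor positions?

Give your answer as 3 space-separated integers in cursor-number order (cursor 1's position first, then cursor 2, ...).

After op 1 (delete): buffer="nnb" (len 3), cursors c1@0 c2@3, authorship ...
After op 2 (delete): buffer="nn" (len 2), cursors c1@0 c2@2, authorship ..
After op 3 (add_cursor(2)): buffer="nn" (len 2), cursors c1@0 c2@2 c3@2, authorship ..
After op 4 (delete): buffer="" (len 0), cursors c1@0 c2@0 c3@0, authorship 
After op 5 (move_right): buffer="" (len 0), cursors c1@0 c2@0 c3@0, authorship 
After op 6 (insert('m')): buffer="mmm" (len 3), cursors c1@3 c2@3 c3@3, authorship 123
After op 7 (insert('o')): buffer="mmmooo" (len 6), cursors c1@6 c2@6 c3@6, authorship 123123

Answer: 6 6 6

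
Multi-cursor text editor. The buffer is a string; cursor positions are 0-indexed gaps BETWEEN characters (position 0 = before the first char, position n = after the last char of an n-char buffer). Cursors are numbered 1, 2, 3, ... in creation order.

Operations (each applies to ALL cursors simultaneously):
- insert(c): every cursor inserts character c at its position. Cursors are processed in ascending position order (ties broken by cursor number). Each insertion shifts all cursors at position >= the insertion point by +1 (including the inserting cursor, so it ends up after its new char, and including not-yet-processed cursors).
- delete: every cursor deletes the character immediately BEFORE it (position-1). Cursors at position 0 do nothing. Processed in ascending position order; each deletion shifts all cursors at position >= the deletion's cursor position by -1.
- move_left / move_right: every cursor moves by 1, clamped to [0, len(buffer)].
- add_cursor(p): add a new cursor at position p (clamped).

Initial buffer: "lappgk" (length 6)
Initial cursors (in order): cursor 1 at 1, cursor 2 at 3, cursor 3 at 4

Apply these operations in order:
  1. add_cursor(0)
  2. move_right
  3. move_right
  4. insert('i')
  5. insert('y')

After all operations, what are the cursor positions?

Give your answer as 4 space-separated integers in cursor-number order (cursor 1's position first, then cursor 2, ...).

After op 1 (add_cursor(0)): buffer="lappgk" (len 6), cursors c4@0 c1@1 c2@3 c3@4, authorship ......
After op 2 (move_right): buffer="lappgk" (len 6), cursors c4@1 c1@2 c2@4 c3@5, authorship ......
After op 3 (move_right): buffer="lappgk" (len 6), cursors c4@2 c1@3 c2@5 c3@6, authorship ......
After op 4 (insert('i')): buffer="laipipgiki" (len 10), cursors c4@3 c1@5 c2@8 c3@10, authorship ..4.1..2.3
After op 5 (insert('y')): buffer="laiypiypgiykiy" (len 14), cursors c4@4 c1@7 c2@11 c3@14, authorship ..44.11..22.33

Answer: 7 11 14 4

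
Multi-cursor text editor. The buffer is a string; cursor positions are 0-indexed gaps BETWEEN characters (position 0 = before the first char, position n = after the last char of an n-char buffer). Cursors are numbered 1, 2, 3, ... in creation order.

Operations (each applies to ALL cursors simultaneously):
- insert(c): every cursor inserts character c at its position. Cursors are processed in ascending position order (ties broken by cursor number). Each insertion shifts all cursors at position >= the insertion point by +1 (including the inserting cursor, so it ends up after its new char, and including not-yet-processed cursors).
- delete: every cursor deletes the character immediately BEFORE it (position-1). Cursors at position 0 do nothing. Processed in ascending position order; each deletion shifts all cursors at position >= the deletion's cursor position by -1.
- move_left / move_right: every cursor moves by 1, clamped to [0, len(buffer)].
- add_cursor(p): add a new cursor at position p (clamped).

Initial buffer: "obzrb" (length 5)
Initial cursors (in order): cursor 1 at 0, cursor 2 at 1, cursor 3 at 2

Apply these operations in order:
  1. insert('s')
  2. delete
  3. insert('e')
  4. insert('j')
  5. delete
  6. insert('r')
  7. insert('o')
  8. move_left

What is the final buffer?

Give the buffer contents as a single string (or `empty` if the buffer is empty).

After op 1 (insert('s')): buffer="sosbszrb" (len 8), cursors c1@1 c2@3 c3@5, authorship 1.2.3...
After op 2 (delete): buffer="obzrb" (len 5), cursors c1@0 c2@1 c3@2, authorship .....
After op 3 (insert('e')): buffer="eoebezrb" (len 8), cursors c1@1 c2@3 c3@5, authorship 1.2.3...
After op 4 (insert('j')): buffer="ejoejbejzrb" (len 11), cursors c1@2 c2@5 c3@8, authorship 11.22.33...
After op 5 (delete): buffer="eoebezrb" (len 8), cursors c1@1 c2@3 c3@5, authorship 1.2.3...
After op 6 (insert('r')): buffer="eroerberzrb" (len 11), cursors c1@2 c2@5 c3@8, authorship 11.22.33...
After op 7 (insert('o')): buffer="erooeroberozrb" (len 14), cursors c1@3 c2@7 c3@11, authorship 111.222.333...
After op 8 (move_left): buffer="erooeroberozrb" (len 14), cursors c1@2 c2@6 c3@10, authorship 111.222.333...

Answer: erooeroberozrb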